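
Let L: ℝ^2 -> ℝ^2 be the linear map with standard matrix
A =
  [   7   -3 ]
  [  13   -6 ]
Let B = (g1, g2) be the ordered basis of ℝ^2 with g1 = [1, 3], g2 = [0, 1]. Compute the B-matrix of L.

[[-2, -3], [1, 3]]

Let P have columns g1, g2. Then [L]_B = P^(-1) A P.
Here det P = 1, so P^(-1) is integer; computing A P first and then P^(-1)(A P) gives [[-2, -3], [1, 3]].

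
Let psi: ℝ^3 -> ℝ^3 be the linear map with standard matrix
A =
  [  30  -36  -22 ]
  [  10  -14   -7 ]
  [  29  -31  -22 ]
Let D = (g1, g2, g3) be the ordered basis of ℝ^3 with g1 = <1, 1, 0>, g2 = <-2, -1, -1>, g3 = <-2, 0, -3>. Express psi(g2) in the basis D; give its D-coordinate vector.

Column 2 of [psi]_D is the D-coordinate vector of psi(g2).
In standard coordinates psi(g2) = A g2 = <-2, 1, -5>.
Converting to D: <-2, 1, -5> = 0·g1 - g2 + 2g3, so the coordinate vector is <0, -1, 2>.

<0, -1, 2>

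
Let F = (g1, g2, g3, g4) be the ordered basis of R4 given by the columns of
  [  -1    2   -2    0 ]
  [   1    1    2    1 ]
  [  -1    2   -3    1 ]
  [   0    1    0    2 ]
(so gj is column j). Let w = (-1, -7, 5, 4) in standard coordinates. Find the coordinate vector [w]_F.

[w]_F is the unique c with M c = w, where M has columns g1, ..., g4.
Row-reducing the augmented matrix [M | w] gives c = (-3, -4, -2, 4).
Check: -3g1 - 4g2 - 2g3 + 4g4 = (-1, -7, 5, 4).

(-3, -4, -2, 4)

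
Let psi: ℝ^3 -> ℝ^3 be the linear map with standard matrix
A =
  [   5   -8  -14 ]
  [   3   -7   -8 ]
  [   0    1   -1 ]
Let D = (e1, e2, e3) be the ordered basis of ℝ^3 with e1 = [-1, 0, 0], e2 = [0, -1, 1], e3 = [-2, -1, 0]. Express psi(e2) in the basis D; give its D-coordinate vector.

[0, -2, 3]

Column 2 of [psi]_D is the D-coordinate vector of psi(e2).
In standard coordinates psi(e2) = A e2 = [-6, -1, -2].
Converting to D: [-6, -1, -2] = 0·e1 - 2e2 + 3e3, so the coordinate vector is [0, -2, 3].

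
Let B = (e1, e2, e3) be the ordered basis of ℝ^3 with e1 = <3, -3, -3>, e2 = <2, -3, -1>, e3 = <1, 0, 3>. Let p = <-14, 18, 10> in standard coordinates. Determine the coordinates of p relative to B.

<-2, -4, 0>

[p]_B is the unique c with M c = p, where M has columns e1, ..., e3.
Gaussian elimination on [M | p] yields c = (-2, -4, 0).
Check: -2e1 - 4e2 + 0·e3 = <-14, 18, 10>.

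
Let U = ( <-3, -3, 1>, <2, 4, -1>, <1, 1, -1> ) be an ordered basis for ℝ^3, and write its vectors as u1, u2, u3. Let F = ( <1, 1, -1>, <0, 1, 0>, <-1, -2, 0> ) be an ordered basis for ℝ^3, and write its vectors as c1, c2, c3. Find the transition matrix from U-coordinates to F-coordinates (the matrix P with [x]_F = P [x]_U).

[[-1, 1, 1], [2, 1, 0], [2, -1, 0]]

Let M have columns uj and N have columns cj. Then for every x, N [x]_F = x = M [x]_U, so P = N^(-1) M.
Since det N = -1, N^(-1) has integer entries; multiplying gives P = [[-1, 1, 1], [2, 1, 0], [2, -1, 0]].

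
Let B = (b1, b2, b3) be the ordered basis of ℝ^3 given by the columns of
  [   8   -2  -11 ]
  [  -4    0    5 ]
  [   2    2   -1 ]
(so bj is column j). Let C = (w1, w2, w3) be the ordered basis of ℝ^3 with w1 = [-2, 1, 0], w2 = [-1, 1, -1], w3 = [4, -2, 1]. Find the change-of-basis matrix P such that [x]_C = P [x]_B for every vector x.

[[0, 2, 2], [0, -2, -1], [2, 0, -2]]

Take x = bj: its B-coordinates are the j-th standard unit vector, so P e_j — column j of P — equals [bj]_C.
b1 = 0·w1 + 0·w2 + 2w3, giving column 1 = [0, 0, 2]; repeating for each j gives P = [[0, 2, 2], [0, -2, -1], [2, 0, -2]].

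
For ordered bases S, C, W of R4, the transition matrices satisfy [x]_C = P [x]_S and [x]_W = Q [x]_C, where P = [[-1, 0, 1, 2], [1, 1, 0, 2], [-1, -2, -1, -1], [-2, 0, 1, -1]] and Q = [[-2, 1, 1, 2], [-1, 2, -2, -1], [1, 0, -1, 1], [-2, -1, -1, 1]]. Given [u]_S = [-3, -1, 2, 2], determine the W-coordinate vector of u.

[-5, -17, 14, -13]

First [u]_C = P [u]_S = [9, 0, 1, 6].
Then [u]_W = Q [u]_C = [-5, -17, 14, -13].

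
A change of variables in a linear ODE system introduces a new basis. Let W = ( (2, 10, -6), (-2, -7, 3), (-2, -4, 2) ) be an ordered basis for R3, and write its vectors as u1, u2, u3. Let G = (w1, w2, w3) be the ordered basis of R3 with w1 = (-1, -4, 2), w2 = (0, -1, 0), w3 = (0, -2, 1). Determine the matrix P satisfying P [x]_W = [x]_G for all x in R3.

Take x = uj: its W-coordinates are the j-th standard unit vector, so P e_j — column j of P — equals [uj]_G.
u1 = -2w1 + 2w2 - 2w3, giving column 1 = (-2, 2, -2); repeating for each j gives P = [[-2, 2, 2], [2, 1, 0], [-2, -1, -2]].

[[-2, 2, 2], [2, 1, 0], [-2, -1, -2]]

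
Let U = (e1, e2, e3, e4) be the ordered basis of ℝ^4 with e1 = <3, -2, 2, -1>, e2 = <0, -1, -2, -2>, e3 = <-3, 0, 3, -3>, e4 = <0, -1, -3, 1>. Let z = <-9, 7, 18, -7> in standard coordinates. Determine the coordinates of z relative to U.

<-1, -1, 2, -4>

[z]_U is the unique c with M c = z, where M has columns e1, ..., e4.
Row-reducing the augmented matrix [M | z] gives c = (-1, -1, 2, -4).
Check: -e1 - e2 + 2e3 - 4e4 = <-9, 7, 18, -7>.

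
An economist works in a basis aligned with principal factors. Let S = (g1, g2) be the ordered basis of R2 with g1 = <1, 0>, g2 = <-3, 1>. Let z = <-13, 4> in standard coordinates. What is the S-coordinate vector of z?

<-1, 4>

We seek scalars with c_1 g1 + c_2 g2 = z; equivalently solve M c = z where the columns of M are g1, g2.
System: c_1 - 3c_2 = -13, 0c_1 + c_2 = 4; solving gives c_1 = -1, c_2 = 4.
Check: -g1 + 4g2 = <-13, 4>.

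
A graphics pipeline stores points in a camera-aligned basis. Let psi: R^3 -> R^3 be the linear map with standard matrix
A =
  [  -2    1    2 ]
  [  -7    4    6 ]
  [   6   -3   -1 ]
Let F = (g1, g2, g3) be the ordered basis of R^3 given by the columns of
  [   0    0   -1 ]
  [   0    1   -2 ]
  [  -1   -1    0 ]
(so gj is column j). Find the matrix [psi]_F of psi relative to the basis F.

Let P have columns g1, ..., g3. Then [psi]_F = P^(-1) A P.
Here det P = -1, so P^(-1) is integer; computing A P first and then P^(-1)(A P) gives [[1, 2, 1], [-2, 0, -1], [2, 1, 0]].

[[1, 2, 1], [-2, 0, -1], [2, 1, 0]]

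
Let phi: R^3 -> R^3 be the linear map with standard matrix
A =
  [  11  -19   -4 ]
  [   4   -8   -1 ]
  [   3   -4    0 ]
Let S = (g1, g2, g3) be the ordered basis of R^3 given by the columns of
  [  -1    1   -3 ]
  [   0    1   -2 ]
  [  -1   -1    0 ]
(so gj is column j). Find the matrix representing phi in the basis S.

[[2, -2, 1], [1, 3, 0], [2, 3, -2]]

Let P have columns g1, ..., g3. Then [phi]_S = P^(-1) A P.
Here det P = 1, so P^(-1) is integer; computing A P first and then P^(-1)(A P) gives [[2, -2, 1], [1, 3, 0], [2, 3, -2]].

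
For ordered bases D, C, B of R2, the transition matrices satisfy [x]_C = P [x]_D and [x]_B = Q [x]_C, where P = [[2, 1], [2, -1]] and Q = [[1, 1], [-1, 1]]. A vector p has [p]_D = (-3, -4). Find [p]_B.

(-12, 8)

Composing the changes, [p]_B = Q P [p]_D.
Q P = [[4, 0], [0, -2]]; applying this to (-3, -4) gives (-12, 8).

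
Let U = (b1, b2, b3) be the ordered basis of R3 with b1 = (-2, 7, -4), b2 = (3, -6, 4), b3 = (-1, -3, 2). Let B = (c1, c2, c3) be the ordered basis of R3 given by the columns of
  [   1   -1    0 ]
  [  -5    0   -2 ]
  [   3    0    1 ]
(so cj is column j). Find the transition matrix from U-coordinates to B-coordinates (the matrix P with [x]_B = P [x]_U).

[[-1, 2, 1], [1, -1, 2], [-1, -2, -1]]

Let M have columns bj and N have columns cj. Then for every x, N [x]_B = x = M [x]_U, so P = N^(-1) M.
Since det N = 1, N^(-1) has integer entries; multiplying gives P = [[-1, 2, 1], [1, -1, 2], [-1, -2, -1]].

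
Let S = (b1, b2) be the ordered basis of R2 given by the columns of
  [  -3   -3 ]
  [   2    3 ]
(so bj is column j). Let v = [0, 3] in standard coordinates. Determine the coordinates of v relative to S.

Write v = c_1 b1 + c_2 b2 and solve for the c_i.
System: -3c_1 - 3c_2 = 0, 2c_1 + 3c_2 = 3; solving gives c_1 = -3, c_2 = 3.
Check: -3b1 + 3b2 = [0, 3].

[-3, 3]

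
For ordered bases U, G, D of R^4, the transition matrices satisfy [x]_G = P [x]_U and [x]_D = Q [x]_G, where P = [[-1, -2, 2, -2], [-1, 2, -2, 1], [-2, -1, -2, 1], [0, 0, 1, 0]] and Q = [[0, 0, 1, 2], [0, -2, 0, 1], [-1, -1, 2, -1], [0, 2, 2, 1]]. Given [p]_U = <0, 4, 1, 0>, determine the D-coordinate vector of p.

Apply P to get G-coordinates <-6, 6, -6, 1>, then Q to get D-coordinates.
The result is [p]_D = <-4, -11, -13, 1>.

<-4, -11, -13, 1>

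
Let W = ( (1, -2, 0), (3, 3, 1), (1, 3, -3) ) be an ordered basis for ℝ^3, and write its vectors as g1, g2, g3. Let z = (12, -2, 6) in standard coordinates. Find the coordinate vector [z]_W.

Write z = c_1 g1 + ... + c_3 g3 and solve for the c_i.
Row-reducing the augmented matrix [M | z] gives c = (4, 3, -1).
Check: 4g1 + 3g2 - g3 = (12, -2, 6).

(4, 3, -1)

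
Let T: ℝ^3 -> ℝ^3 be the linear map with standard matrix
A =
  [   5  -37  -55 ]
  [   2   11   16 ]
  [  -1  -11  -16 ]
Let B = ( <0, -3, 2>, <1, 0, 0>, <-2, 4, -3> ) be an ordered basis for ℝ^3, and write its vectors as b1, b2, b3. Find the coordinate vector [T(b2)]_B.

Column 2 of [T]_B is the B-coordinate vector of T(b2).
In standard coordinates T(b2) = A b2 = <5, 2, -1>.
Converting to B: <5, 2, -1> = -2b1 + 3b2 - b3, so the coordinate vector is <-2, 3, -1>.

<-2, 3, -1>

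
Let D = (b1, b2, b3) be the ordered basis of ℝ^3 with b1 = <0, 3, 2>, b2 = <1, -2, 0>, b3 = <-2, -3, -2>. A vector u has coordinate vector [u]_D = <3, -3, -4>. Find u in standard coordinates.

<5, 27, 14>

The coordinates say u = 3b1 - 3b2 - 4b3; adding the scaled basis vectors gives <5, 27, 14>.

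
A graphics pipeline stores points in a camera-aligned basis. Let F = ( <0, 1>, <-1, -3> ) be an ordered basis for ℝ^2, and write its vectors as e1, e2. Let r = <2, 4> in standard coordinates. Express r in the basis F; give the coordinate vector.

We seek scalars with c_1 e1 + c_2 e2 = r; equivalently solve M c = r where the columns of M are e1, e2.
System: 0c_1 - c_2 = 2, c_1 - 3c_2 = 4; solving gives c_1 = -2, c_2 = -2.
Check: -2e1 - 2e2 = <2, 4>.

<-2, -2>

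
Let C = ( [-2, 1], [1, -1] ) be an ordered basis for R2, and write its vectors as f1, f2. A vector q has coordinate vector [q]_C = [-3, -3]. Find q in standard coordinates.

[3, 0]

By definition q = -3f1 - 3f2.
Summing componentwise gives [3, 0].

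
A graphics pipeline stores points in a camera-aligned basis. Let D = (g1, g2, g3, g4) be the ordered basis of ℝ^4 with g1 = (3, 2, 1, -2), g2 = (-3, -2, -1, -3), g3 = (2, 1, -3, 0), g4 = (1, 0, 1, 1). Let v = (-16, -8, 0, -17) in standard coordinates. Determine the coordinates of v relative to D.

(1, 4, -2, -3)

Write v = c_1 g1 + ... + c_4 g4 and solve for the c_i.
Gaussian elimination on [M | v] yields c = (1, 4, -2, -3).
Check: g1 + 4g2 - 2g3 - 3g4 = (-16, -8, 0, -17).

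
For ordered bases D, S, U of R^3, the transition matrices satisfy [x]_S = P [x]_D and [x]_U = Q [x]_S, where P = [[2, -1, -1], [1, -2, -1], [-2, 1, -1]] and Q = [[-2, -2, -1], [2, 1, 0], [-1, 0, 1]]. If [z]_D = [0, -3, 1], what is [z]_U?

Apply P to get S-coordinates [2, 5, -4], then Q to get U-coordinates.
The result is [z]_U = [-10, 9, -6].

[-10, 9, -6]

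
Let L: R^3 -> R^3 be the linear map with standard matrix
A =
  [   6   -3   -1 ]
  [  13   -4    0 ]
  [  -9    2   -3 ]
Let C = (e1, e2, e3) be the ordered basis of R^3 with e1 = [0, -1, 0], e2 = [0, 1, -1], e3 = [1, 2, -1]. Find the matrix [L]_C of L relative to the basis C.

With P the matrix whose columns are e1, ..., e3, [L]_C = P^(-1) A P.
Column by column: L(e1) = A e1 = [3, 4, -2]; its C-coordinates [1, -1, 3] give column 1.
Continuing for each basis vector yields [L]_C = [[1, -3, -2], [-1, -3, 1], [3, -2, 1]].

[[1, -3, -2], [-1, -3, 1], [3, -2, 1]]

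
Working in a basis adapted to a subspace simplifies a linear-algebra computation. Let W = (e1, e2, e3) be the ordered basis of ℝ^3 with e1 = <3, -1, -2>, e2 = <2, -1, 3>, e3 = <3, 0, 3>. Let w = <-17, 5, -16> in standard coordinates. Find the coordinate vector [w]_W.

We seek scalars with c_1 e1 + ... + c_3 e3 = w; equivalently solve M c = w where the columns of M are e1, ..., e3.
Gaussian elimination on [M | w] yields c = (-1, -4, -2).
Check: -e1 - 4e2 - 2e3 = <-17, 5, -16>.

<-1, -4, -2>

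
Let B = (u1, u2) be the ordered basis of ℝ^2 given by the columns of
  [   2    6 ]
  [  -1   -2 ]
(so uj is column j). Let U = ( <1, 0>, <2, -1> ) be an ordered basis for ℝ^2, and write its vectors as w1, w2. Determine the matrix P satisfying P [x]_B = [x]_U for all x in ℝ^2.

Let M have columns uj and N have columns wj. Then for every x, N [x]_U = x = M [x]_B, so P = N^(-1) M.
Since det N = -1, N^(-1) has integer entries; multiplying gives P = [[0, 2], [1, 2]].

[[0, 2], [1, 2]]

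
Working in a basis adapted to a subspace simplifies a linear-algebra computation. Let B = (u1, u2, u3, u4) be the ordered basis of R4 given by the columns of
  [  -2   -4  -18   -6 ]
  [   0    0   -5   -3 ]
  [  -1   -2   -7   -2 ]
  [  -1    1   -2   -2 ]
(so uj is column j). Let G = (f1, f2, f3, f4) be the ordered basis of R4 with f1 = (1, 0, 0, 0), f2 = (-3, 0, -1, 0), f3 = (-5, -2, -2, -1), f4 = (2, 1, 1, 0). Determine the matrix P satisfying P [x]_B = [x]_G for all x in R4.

[[2, 1, 0, -1], [1, 2, 2, -1], [1, -1, 2, 2], [2, -2, -1, 1]]

Column j of P is [uj]_G, since P maps B-coordinates to G-coordinates.
Expressing u1 in G: u1 = 2f1 + f2 + f3 + 2f4, so column 1 of P is (2, 1, 1, 2).
Doing the same for each uj gives P = [[2, 1, 0, -1], [1, 2, 2, -1], [1, -1, 2, 2], [2, -2, -1, 1]].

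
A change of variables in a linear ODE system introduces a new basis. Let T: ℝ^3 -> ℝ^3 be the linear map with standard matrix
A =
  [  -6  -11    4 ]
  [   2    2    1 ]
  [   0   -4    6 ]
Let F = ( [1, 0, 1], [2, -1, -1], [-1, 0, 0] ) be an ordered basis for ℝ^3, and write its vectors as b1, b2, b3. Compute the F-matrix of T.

The j-th column of [T]_F is [T(bj)]_F.
T(b1) = A b1 = [-2, 3, 6] = 3b1 - 3b2 - b3, so column 1 is [3, -3, -1].
Repeating for b2, b3 and assembling the columns gives [[3, -3, 2], [-3, -1, 2], [-1, 0, 0]].

[[3, -3, 2], [-3, -1, 2], [-1, 0, 0]]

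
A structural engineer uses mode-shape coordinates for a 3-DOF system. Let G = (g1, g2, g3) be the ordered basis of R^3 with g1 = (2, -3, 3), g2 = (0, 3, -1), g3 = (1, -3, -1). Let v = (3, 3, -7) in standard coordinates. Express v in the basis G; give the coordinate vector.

[v]_G is the unique c with M c = v, where M has columns g1, ..., g3.
Solving this 3x3 system gives c = (0, 4, 3).
Check: 0·g1 + 4g2 + 3g3 = (3, 3, -7).

(0, 4, 3)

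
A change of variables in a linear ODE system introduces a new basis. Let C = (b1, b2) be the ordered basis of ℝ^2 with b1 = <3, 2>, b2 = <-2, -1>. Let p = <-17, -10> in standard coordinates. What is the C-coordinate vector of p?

[p]_C is the unique c with M c = p, where M has columns b1, b2.
System: 3c_1 - 2c_2 = -17, 2c_1 - c_2 = -10; solving gives c_1 = -3, c_2 = 4.
Check: -3b1 + 4b2 = <-17, -10>.

<-3, 4>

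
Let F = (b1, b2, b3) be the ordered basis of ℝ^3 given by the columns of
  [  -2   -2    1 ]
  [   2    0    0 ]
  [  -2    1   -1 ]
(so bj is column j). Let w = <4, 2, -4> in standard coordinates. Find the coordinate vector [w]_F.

<1, -4, -2>

We seek scalars with c_1 b1 + ... + c_3 b3 = w; equivalently solve M c = w where the columns of M are b1, ..., b3.
Gaussian elimination on [M | w] yields c = (1, -4, -2).
Check: b1 - 4b2 - 2b3 = <4, 2, -4>.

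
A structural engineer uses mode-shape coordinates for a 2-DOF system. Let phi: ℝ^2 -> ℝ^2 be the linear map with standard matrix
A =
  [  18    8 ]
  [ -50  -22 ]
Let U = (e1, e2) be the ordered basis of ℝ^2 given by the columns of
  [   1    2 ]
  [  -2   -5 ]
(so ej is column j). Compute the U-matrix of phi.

[[-2, 0], [2, -2]]

With P the matrix whose columns are e1, e2, [phi]_U = P^(-1) A P.
Column by column: phi(e1) = A e1 = (2, -6); its U-coordinates (-2, 2) give column 1.
Continuing for each basis vector yields [phi]_U = [[-2, 0], [2, -2]].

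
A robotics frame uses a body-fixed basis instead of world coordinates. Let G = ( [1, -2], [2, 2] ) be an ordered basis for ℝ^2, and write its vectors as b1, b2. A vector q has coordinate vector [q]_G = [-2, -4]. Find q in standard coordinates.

By definition q = -2b1 - 4b2.
Summing componentwise gives [-10, -4].

[-10, -4]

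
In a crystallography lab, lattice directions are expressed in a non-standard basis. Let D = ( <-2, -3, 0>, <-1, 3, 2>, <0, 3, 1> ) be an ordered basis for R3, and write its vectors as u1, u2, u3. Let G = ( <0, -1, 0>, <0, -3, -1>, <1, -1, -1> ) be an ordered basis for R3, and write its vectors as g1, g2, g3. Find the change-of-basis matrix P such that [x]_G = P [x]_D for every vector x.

[[-1, 1, 0], [2, -1, -1], [-2, -1, 0]]

Let M have columns uj and N have columns gj. Then for every x, N [x]_G = x = M [x]_D, so P = N^(-1) M.
Since det N = 1, N^(-1) has integer entries; multiplying gives P = [[-1, 1, 0], [2, -1, -1], [-2, -1, 0]].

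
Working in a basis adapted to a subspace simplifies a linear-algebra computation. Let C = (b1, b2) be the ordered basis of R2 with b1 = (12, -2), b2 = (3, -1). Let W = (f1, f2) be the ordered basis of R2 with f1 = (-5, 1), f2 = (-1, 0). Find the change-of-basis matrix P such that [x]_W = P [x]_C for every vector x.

[[-2, -1], [-2, 2]]

Column j of P is [bj]_W, since P maps C-coordinates to W-coordinates.
Expressing b1 in W: b1 = -2f1 - 2f2, so column 1 of P is (-2, -2).
Doing the same for each bj gives P = [[-2, -1], [-2, 2]].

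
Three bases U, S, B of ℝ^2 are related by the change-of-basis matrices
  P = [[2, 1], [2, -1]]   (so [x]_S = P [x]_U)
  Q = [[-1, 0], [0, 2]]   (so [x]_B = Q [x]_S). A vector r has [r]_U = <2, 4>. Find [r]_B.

First [r]_S = P [r]_U = <8, 0>.
Then [r]_B = Q [r]_S = <-8, 0>.

<-8, 0>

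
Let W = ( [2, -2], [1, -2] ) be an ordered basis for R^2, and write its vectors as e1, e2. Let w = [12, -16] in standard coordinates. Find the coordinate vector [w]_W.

[4, 4]

Write w = c_1 e1 + c_2 e2 and solve for the c_i.
System: 2c_1 + c_2 = 12, -2c_1 - 2c_2 = -16; solving gives c_1 = 4, c_2 = 4.
Check: 4e1 + 4e2 = [12, -16].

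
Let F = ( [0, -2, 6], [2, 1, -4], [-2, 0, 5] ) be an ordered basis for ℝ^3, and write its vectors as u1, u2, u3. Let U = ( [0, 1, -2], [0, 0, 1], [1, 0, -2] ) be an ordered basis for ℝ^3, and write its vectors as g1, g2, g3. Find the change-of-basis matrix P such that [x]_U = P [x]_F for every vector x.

[[-2, 1, 0], [2, 2, 1], [0, 2, -2]]

Take x = uj: its F-coordinates are the j-th standard unit vector, so P e_j — column j of P — equals [uj]_U.
u1 = -2g1 + 2g2 + 0·g3, giving column 1 = [-2, 2, 0]; repeating for each j gives P = [[-2, 1, 0], [2, 2, 1], [0, 2, -2]].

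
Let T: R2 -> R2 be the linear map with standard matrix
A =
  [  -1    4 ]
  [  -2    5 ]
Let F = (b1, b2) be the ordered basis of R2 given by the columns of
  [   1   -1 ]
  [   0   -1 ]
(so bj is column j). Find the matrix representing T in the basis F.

The j-th column of [T]_F is [T(bj)]_F.
T(b1) = A b1 = [-1, -2] = b1 + 2b2, so column 1 is [1, 2].
Repeating for b2 and assembling the columns gives [[1, 0], [2, 3]].

[[1, 0], [2, 3]]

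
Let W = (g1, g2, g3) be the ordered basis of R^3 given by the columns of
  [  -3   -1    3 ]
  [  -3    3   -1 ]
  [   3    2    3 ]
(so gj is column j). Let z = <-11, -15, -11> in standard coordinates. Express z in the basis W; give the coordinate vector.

Write z = c_1 g1 + ... + c_3 g3 and solve for the c_i.
Solving this 3x3 system gives c = (2, -4, -3).
Check: 2g1 - 4g2 - 3g3 = <-11, -15, -11>.

<2, -4, -3>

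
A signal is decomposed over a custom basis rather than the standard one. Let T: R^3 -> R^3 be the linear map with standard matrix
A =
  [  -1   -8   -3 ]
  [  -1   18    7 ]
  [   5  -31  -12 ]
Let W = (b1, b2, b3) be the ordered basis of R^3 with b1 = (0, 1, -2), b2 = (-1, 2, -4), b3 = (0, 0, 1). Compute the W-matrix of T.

[[0, 3, 1], [2, 3, 3], [1, -1, 2]]

The j-th column of [T]_W is [T(bj)]_W.
T(b1) = A b1 = (-2, 4, -7) = 0·b1 + 2b2 + b3, so column 1 is (0, 2, 1).
Repeating for b2, b3 and assembling the columns gives [[0, 3, 1], [2, 3, 3], [1, -1, 2]].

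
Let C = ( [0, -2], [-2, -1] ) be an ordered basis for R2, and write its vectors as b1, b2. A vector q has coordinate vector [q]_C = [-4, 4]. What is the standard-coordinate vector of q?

[-8, 4]

q = M [q]_C, where M has columns b1, b2.
Carrying out the matrix-vector product, q = [-8, 4].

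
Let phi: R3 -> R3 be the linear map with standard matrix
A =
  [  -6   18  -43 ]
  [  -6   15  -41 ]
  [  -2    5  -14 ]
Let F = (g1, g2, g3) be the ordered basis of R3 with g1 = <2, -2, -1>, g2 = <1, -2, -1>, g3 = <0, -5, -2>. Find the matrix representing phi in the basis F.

[[-3, 1, -3], [1, -1, 2], [1, -1, -1]]

Let P have columns g1, ..., g3. Then [phi]_F = P^(-1) A P.
Here det P = -1, so P^(-1) is integer; computing A P first and then P^(-1)(A P) gives [[-3, 1, -3], [1, -1, 2], [1, -1, -1]].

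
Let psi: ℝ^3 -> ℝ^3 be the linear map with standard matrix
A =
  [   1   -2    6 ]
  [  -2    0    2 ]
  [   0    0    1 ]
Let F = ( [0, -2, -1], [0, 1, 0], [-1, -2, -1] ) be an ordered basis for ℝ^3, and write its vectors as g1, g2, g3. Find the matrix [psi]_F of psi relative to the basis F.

[[-1, -2, -2], [0, 0, 2], [2, 2, 3]]

The j-th column of [psi]_F is [psi(gj)]_F.
psi(g1) = A g1 = [-2, -2, -1] = -g1 + 0·g2 + 2g3, so column 1 is [-1, 0, 2].
Repeating for g2, g3 and assembling the columns gives [[-1, -2, -2], [0, 0, 2], [2, 2, 3]].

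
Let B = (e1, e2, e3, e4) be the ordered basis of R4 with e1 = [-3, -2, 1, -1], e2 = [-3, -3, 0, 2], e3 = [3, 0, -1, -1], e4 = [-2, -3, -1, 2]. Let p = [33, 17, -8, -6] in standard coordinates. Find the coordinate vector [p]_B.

Write p = c_1 e1 + ... + c_4 e4 and solve for the c_i.
Row-reducing the augmented matrix [M | p] gives c = (-4, -3, 4, 0).
Check: -4e1 - 3e2 + 4e3 + 0·e4 = [33, 17, -8, -6].

[-4, -3, 4, 0]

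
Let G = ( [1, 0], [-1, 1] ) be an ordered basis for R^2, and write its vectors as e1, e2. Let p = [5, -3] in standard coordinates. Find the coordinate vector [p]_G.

We seek scalars with c_1 e1 + c_2 e2 = p; equivalently solve M c = p where the columns of M are e1, e2.
System: c_1 - c_2 = 5, 0c_1 + c_2 = -3; solving gives c_1 = 2, c_2 = -3.
Check: 2e1 - 3e2 = [5, -3].

[2, -3]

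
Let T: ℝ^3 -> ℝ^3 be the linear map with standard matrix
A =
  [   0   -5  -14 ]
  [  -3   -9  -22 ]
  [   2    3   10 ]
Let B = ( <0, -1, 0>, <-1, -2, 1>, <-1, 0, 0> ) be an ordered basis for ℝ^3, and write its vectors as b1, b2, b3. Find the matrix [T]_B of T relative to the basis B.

With P the matrix whose columns are b1, ..., b3, [T]_B = P^(-1) A P.
Column by column: T(b1) = A b1 = <5, 9, -3>; its B-coordinates <-3, -3, -2> give column 1.
Continuing for each basis vector yields [T]_B = [[-3, -3, 1], [-3, 2, -2], [-2, 2, 2]].

[[-3, -3, 1], [-3, 2, -2], [-2, 2, 2]]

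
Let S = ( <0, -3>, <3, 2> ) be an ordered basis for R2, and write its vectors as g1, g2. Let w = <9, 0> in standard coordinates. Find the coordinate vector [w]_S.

[w]_S is the unique c with M c = w, where M has columns g1, g2.
System: 0c_1 + 3c_2 = 9, -3c_1 + 2c_2 = 0; solving gives c_1 = 2, c_2 = 3.
Check: 2g1 + 3g2 = <9, 0>.

<2, 3>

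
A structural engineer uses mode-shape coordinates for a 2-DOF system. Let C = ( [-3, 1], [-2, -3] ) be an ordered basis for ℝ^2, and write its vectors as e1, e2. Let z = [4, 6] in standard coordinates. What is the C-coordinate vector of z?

Write z = c_1 e1 + c_2 e2 and solve for the c_i.
System: -3c_1 - 2c_2 = 4, c_1 - 3c_2 = 6; solving gives c_1 = 0, c_2 = -2.
Check: 0·e1 - 2e2 = [4, 6].

[0, -2]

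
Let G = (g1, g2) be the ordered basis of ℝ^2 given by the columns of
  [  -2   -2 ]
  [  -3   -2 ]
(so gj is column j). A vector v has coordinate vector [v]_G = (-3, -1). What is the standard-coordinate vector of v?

(8, 11)

v = M [v]_G, where M has columns g1, g2.
Carrying out the matrix-vector product, v = (8, 11).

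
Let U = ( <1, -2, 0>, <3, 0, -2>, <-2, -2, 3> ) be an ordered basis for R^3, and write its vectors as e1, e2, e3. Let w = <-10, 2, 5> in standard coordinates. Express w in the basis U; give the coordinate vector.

We seek scalars with c_1 e1 + ... + c_3 e3 = w; equivalently solve M c = w where the columns of M are e1, ..., e3.
Solving this 3x3 system gives c = (0, -4, -1).
Check: 0·e1 - 4e2 - e3 = <-10, 2, 5>.

<0, -4, -1>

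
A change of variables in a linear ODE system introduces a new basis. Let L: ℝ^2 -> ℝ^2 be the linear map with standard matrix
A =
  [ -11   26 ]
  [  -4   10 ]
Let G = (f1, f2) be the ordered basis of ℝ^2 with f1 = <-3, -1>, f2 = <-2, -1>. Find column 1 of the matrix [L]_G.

Column 1 of [L]_G is the G-coordinate vector of L(f1).
In standard coordinates L(f1) = A f1 = <7, 2>.
Converting to G: <7, 2> = -3f1 + f2, so the coordinate vector is <-3, 1>.

<-3, 1>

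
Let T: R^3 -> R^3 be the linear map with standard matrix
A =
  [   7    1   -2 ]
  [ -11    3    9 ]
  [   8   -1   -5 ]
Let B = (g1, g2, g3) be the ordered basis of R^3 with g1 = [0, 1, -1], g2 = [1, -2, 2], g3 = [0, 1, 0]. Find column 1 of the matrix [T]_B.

[2, 3, -2]

Compute T(g1) = A g1 = [3, -6, 4] in standard coordinates.
Then write this in B-coordinates: solve for y in y_1 g1 + ... + y_3 g3 = [3, -6, 4].
This gives y = [2, 3, -2], which is column 1 of [T]_B.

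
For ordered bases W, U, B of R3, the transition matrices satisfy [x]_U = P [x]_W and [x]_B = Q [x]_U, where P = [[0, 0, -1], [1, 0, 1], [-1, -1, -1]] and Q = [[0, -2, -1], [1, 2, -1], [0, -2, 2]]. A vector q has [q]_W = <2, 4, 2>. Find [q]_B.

First [q]_U = P [q]_W = <-2, 4, -8>.
Then [q]_B = Q [q]_U = <0, 14, -24>.

<0, 14, -24>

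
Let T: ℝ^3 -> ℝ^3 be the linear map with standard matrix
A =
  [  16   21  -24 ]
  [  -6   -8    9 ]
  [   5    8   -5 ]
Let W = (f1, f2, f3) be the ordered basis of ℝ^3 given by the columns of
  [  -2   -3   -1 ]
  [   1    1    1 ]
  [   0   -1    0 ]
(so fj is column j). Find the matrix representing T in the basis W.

With P the matrix whose columns are f1, ..., f3, [T]_W = P^(-1) A P.
Column by column: T(f1) = A f1 = [-11, 4, -2]; its W-coordinates [3, 2, -1] give column 1.
Continuing for each basis vector yields [T]_W = [[3, -2, 3], [2, 2, -3], [-1, 1, -2]].

[[3, -2, 3], [2, 2, -3], [-1, 1, -2]]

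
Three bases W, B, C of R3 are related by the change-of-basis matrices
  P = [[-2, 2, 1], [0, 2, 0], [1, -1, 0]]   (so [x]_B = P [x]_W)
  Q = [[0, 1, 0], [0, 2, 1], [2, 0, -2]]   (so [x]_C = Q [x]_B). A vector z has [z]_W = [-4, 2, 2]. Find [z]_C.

[4, 2, 40]

Composing the changes, [z]_C = Q P [z]_W.
Q P = [[0, 2, 0], [1, 3, 0], [-6, 6, 2]]; applying this to [-4, 2, 2] gives [4, 2, 40].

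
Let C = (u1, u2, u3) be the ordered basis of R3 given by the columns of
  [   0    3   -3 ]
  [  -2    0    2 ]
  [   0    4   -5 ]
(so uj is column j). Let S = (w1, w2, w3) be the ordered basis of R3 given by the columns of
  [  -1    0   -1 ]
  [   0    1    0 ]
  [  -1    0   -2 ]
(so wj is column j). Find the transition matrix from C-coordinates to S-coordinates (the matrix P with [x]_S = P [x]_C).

[[0, -2, 1], [-2, 0, 2], [0, -1, 2]]

Take x = uj: its C-coordinates are the j-th standard unit vector, so P e_j — column j of P — equals [uj]_S.
u1 = 0·w1 - 2w2 + 0·w3, giving column 1 = [0, -2, 0]; repeating for each j gives P = [[0, -2, 1], [-2, 0, 2], [0, -1, 2]].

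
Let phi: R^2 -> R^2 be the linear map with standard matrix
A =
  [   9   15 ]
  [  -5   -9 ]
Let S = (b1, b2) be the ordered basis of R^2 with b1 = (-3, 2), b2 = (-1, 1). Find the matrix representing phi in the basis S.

[[0, -2], [-3, 0]]

Let P have columns b1, b2. Then [phi]_S = P^(-1) A P.
Here det P = -1, so P^(-1) is integer; computing A P first and then P^(-1)(A P) gives [[0, -2], [-3, 0]].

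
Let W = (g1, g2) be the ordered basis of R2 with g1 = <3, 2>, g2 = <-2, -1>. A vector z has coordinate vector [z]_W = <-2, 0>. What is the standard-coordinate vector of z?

z = M [z]_W, where M has columns g1, g2.
Carrying out the matrix-vector product, z = <-6, -4>.

<-6, -4>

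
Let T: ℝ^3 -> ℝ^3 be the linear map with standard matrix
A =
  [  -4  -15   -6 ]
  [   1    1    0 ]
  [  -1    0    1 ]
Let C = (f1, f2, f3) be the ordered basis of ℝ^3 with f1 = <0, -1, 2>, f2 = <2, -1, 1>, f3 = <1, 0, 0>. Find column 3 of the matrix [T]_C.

Column 3 of [T]_C is the C-coordinate vector of T(f3).
In standard coordinates T(f3) = A f3 = <-4, 1, -1>.
Converting to C: <-4, 1, -1> = 0·f1 - f2 - 2f3, so the coordinate vector is <0, -1, -2>.

<0, -1, -2>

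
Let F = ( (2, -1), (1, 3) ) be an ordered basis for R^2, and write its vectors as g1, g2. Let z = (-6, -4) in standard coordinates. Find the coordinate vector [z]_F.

[z]_F is the unique c with M c = z, where M has columns g1, g2.
System: 2c_1 + c_2 = -6, -c_1 + 3c_2 = -4; solving gives c_1 = -2, c_2 = -2.
Check: -2g1 - 2g2 = (-6, -4).

(-2, -2)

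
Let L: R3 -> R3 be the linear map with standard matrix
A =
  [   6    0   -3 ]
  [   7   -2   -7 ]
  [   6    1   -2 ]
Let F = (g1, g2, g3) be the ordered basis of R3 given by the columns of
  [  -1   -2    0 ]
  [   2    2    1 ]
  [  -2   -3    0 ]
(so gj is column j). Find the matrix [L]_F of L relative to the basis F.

[[0, -1, -2], [0, 2, 1], [3, 1, 0]]

Let P have columns g1, ..., g3. Then [L]_F = P^(-1) A P.
Here det P = 1, so P^(-1) is integer; computing A P first and then P^(-1)(A P) gives [[0, -1, -2], [0, 2, 1], [3, 1, 0]].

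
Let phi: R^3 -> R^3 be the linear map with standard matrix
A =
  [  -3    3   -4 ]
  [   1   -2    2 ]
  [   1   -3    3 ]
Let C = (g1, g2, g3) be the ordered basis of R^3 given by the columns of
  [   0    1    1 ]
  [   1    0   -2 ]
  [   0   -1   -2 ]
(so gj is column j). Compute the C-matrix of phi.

Let P have columns g1, ..., g3. Then [phi]_C = P^(-1) A P.
Here det P = 1, so P^(-1) is integer; computing A P first and then P^(-1)(A P) gives [[-2, 1, 1], [3, 0, -1], [0, 1, 0]].

[[-2, 1, 1], [3, 0, -1], [0, 1, 0]]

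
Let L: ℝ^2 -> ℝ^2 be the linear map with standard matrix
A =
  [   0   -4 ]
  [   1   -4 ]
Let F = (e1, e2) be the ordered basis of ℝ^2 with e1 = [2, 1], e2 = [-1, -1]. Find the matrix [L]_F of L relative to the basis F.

Let P have columns e1, e2. Then [L]_F = P^(-1) A P.
Here det P = -1, so P^(-1) is integer; computing A P first and then P^(-1)(A P) gives [[-2, 1], [0, -2]].

[[-2, 1], [0, -2]]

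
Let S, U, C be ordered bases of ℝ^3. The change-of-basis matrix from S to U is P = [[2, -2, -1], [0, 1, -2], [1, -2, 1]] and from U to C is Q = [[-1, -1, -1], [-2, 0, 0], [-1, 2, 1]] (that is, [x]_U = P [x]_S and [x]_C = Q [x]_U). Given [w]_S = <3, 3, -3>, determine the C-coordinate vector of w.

<-6, -6, 9>

First [w]_U = P [w]_S = <3, 9, -6>.
Then [w]_C = Q [w]_U = <-6, -6, 9>.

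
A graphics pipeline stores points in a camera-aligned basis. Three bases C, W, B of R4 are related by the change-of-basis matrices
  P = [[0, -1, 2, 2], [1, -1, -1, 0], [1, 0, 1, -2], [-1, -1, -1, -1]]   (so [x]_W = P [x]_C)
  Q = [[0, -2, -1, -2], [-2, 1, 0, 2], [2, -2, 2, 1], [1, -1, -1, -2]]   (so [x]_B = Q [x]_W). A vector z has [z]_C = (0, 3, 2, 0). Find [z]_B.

First [z]_W = P [z]_C = (1, -5, 2, -5).
Then [z]_B = Q [z]_W = (18, -17, 11, 14).

(18, -17, 11, 14)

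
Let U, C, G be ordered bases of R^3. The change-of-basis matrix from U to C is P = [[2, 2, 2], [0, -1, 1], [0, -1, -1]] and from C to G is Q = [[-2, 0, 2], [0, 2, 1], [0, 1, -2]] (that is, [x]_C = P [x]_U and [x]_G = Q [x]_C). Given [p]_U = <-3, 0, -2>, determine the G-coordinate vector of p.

<24, -2, -6>

First [p]_C = P [p]_U = <-10, -2, 2>.
Then [p]_G = Q [p]_C = <24, -2, -6>.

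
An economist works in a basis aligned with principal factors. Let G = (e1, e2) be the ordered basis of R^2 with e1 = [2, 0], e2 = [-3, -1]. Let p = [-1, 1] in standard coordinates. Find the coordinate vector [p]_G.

[p]_G is the unique c with M c = p, where M has columns e1, e2.
System: 2c_1 - 3c_2 = -1, 0c_1 - c_2 = 1; solving gives c_1 = -2, c_2 = -1.
Check: -2e1 - e2 = [-1, 1].

[-2, -1]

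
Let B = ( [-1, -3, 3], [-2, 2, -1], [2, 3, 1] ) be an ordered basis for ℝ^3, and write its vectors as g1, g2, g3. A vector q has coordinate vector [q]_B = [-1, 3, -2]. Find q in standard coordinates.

The coordinates say q = -g1 + 3g2 - 2g3; adding the scaled basis vectors gives [-9, 3, -8].

[-9, 3, -8]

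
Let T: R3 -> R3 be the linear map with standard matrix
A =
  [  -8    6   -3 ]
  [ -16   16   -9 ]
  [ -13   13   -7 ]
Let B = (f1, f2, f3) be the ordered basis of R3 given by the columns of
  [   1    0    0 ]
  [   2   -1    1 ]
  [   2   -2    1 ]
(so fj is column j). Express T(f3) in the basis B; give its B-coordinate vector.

Compute T(f3) = A f3 = [3, 7, 6] in standard coordinates.
Then write this in B-coordinates: solve for y in y_1 f1 + ... + y_3 f3 = [3, 7, 6].
This gives y = [3, 1, 2], which is column 3 of [T]_B.

[3, 1, 2]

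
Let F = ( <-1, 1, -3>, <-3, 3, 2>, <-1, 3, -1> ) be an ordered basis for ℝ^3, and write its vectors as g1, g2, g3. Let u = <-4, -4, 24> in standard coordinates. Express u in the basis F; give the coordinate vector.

Write u = c_1 g1 + ... + c_3 g3 and solve for the c_i.
Gaussian elimination on [M | u] yields c = (-4, 4, -4).
Check: -4g1 + 4g2 - 4g3 = <-4, -4, 24>.

<-4, 4, -4>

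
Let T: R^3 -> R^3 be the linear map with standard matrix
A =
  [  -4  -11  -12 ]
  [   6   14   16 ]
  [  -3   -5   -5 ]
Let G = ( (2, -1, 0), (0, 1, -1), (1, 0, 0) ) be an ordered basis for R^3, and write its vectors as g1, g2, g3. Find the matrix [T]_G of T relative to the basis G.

[[3, 2, -3], [1, 0, 3], [-3, -3, 2]]

Let P have columns g1, ..., g3. Then [T]_G = P^(-1) A P.
Here det P = 1, so P^(-1) is integer; computing A P first and then P^(-1)(A P) gives [[3, 2, -3], [1, 0, 3], [-3, -3, 2]].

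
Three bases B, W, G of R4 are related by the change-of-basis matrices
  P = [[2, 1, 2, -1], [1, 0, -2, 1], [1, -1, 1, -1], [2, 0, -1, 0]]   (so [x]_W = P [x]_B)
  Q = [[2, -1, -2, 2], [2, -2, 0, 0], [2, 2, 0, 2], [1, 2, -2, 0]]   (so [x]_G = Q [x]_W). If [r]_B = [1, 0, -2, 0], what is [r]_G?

Composing the changes, [r]_G = Q P [r]_B.
Q P = [[5, 4, 2, -1], [2, 2, 8, -4], [10, 2, -2, 0], [2, 3, -4, 3]]; applying this to [1, 0, -2, 0] gives [1, -14, 14, 10].

[1, -14, 14, 10]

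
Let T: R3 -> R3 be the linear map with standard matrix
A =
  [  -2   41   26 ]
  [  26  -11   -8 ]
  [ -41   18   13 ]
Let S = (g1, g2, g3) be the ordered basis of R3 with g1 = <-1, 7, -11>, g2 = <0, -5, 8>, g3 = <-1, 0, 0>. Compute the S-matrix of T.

[[0, -2, -3], [3, -1, 1], [-3, -1, 1]]

With P the matrix whose columns are g1, ..., g3, [T]_S = P^(-1) A P.
Column by column: T(g1) = A g1 = <3, -15, 24>; its S-coordinates <0, 3, -3> give column 1.
Continuing for each basis vector yields [T]_S = [[0, -2, -3], [3, -1, 1], [-3, -1, 1]].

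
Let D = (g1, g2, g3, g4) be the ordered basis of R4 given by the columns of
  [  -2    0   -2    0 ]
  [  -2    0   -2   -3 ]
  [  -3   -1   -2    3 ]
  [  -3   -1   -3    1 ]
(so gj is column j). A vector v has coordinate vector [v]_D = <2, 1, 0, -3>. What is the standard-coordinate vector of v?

<-4, 5, -16, -10>

v = M [v]_D, where M has columns g1, ..., g4.
Carrying out the matrix-vector product, v = <-4, 5, -16, -10>.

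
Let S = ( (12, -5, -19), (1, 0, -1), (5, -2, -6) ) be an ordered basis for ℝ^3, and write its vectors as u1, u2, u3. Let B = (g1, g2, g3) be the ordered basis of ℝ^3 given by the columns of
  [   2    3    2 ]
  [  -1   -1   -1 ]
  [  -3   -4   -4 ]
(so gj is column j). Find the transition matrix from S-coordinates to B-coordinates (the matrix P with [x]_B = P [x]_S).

Take x = uj: its S-coordinates are the j-th standard unit vector, so P e_j — column j of P — equals [uj]_B.
u1 = g1 + 2g2 + 2g3, giving column 1 = (1, 2, 2); repeating for each j gives P = [[1, -1, 2], [2, 1, 1], [2, 0, -1]].

[[1, -1, 2], [2, 1, 1], [2, 0, -1]]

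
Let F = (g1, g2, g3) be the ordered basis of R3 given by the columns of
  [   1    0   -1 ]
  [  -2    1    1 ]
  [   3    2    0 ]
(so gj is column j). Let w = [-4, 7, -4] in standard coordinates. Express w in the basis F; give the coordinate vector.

[-2, 1, 2]

Write w = c_1 g1 + ... + c_3 g3 and solve for the c_i.
Solving this 3x3 system gives c = (-2, 1, 2).
Check: -2g1 + g2 + 2g3 = [-4, 7, -4].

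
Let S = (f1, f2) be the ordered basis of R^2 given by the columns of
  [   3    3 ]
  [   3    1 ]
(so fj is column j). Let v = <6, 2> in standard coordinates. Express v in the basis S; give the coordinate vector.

<0, 2>

[v]_S is the unique c with M c = v, where M has columns f1, f2.
System: 3c_1 + 3c_2 = 6, 3c_1 + c_2 = 2; solving gives c_1 = 0, c_2 = 2.
Check: 0·f1 + 2f2 = <6, 2>.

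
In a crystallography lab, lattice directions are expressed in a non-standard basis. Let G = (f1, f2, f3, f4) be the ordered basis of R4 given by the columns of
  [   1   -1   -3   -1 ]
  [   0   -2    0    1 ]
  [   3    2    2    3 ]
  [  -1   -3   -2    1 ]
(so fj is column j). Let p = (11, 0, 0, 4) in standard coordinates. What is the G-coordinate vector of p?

Write p = c_1 f1 + ... + c_4 f4 and solve for the c_i.
Row-reducing the augmented matrix [M | p] gives c = (2, 0, -3, 0).
Check: 2f1 + 0·f2 - 3f3 + 0·f4 = (11, 0, 0, 4).

(2, 0, -3, 0)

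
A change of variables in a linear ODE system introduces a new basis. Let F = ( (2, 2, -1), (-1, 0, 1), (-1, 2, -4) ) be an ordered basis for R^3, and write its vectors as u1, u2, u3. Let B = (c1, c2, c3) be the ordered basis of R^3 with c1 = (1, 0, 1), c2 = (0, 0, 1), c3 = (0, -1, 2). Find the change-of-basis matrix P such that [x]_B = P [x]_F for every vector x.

Let M have columns uj and N have columns cj. Then for every x, N [x]_B = x = M [x]_F, so P = N^(-1) M.
Since det N = 1, N^(-1) has integer entries; multiplying gives P = [[2, -1, -1], [1, 2, 1], [-2, 0, -2]].

[[2, -1, -1], [1, 2, 1], [-2, 0, -2]]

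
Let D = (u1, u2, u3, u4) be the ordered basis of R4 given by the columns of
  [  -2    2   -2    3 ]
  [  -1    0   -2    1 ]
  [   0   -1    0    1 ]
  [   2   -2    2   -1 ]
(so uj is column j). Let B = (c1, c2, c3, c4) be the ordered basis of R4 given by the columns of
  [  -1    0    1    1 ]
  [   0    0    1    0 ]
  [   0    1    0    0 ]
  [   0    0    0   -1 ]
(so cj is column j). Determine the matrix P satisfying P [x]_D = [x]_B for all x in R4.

[[-1, 0, -2, -1], [0, -1, 0, 1], [-1, 0, -2, 1], [-2, 2, -2, 1]]

Take x = uj: its D-coordinates are the j-th standard unit vector, so P e_j — column j of P — equals [uj]_B.
u1 = -c1 + 0·c2 - c3 - 2c4, giving column 1 = (-1, 0, -1, -2); repeating for each j gives P = [[-1, 0, -2, -1], [0, -1, 0, 1], [-1, 0, -2, 1], [-2, 2, -2, 1]].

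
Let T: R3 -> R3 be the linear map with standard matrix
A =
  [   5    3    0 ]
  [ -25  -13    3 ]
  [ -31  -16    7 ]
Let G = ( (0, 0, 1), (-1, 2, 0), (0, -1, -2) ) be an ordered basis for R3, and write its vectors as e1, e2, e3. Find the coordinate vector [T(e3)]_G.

Column 3 of [T]_G is the G-coordinate vector of T(e3).
In standard coordinates T(e3) = A e3 = (-3, 7, 2).
Converting to G: (-3, 7, 2) = 0·e1 + 3e2 - e3, so the coordinate vector is (0, 3, -1).

(0, 3, -1)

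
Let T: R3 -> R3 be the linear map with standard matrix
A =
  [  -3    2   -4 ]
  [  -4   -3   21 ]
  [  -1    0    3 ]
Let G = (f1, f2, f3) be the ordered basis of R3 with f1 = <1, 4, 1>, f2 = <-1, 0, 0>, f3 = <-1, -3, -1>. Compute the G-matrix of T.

[[-1, 1, -2], [1, -2, -3], [-3, 0, 0]]

Let P have columns f1, ..., f3. Then [T]_G = P^(-1) A P.
Here det P = -1, so P^(-1) is integer; computing A P first and then P^(-1)(A P) gives [[-1, 1, -2], [1, -2, -3], [-3, 0, 0]].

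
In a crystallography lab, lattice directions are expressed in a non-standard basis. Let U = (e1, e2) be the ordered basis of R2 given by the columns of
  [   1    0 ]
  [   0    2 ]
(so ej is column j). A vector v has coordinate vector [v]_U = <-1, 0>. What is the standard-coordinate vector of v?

<-1, 0>

The coordinates say v = -e1 + 0·e2; adding the scaled basis vectors gives <-1, 0>.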